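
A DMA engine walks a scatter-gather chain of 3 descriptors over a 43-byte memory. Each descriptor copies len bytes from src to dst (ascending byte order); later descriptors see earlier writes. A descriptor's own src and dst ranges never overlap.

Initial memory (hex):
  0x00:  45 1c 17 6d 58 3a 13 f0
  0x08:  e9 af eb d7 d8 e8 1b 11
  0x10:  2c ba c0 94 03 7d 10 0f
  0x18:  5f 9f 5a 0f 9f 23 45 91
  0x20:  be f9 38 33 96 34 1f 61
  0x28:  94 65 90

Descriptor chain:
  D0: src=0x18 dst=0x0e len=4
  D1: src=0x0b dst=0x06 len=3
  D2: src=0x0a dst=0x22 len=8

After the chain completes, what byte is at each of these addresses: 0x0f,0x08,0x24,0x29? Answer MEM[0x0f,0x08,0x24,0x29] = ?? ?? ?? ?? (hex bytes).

MEM[0x0f,0x08,0x24,0x29] = 9f e8 d8 0f

[0] 0x18->0x0e len=4 : 5f 9f 5a 0f
[1] 0x0b->0x06 len=3 : d7 d8 e8
[2] 0x0a->0x22 len=8 : eb d7 d8 e8 5f 9f 5a 0f
query mem[0x0f]=0x9f, mem[0x08]=0xe8, mem[0x24]=0xd8, mem[0x29]=0x0f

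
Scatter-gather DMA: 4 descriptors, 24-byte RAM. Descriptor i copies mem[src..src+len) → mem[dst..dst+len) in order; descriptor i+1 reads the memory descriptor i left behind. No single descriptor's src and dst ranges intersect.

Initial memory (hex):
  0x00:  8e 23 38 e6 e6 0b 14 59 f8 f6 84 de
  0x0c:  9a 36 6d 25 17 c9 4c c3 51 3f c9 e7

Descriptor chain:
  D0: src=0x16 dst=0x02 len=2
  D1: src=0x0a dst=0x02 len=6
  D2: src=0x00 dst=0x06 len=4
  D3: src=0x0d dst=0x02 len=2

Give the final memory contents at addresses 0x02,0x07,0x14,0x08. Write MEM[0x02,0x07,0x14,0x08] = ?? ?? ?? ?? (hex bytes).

D0: mem[0x02..0x03] <- [c9 e7]
D1: mem[0x02..0x07] <- [84 de 9a 36 6d 25]
D2: mem[0x06..0x09] <- [8e 23 84 de]
D3: mem[0x02..0x03] <- [36 6d]
query mem[0x02]=0x36, mem[0x07]=0x23, mem[0x14]=0x51, mem[0x08]=0x84

MEM[0x02,0x07,0x14,0x08] = 36 23 51 84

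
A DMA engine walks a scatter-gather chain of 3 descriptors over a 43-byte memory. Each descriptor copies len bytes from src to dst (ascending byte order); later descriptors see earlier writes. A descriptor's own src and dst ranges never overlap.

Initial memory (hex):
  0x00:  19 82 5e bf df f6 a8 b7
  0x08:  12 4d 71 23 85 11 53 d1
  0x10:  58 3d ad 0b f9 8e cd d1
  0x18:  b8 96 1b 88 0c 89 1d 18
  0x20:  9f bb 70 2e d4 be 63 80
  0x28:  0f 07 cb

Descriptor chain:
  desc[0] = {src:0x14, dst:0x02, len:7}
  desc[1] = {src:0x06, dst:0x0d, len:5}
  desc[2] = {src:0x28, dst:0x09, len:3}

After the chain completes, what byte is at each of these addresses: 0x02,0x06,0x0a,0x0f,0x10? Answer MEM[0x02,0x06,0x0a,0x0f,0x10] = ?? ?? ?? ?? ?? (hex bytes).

MEM[0x02,0x06,0x0a,0x0f,0x10] = f9 b8 07 1b 4d

D0: mem[0x02..0x08] <- [f9 8e cd d1 b8 96 1b]
D1: mem[0x0d..0x11] <- [b8 96 1b 4d 71]
D2: mem[0x09..0x0b] <- [0f 07 cb]
query mem[0x02]=0xf9, mem[0x06]=0xb8, mem[0x0a]=0x07, mem[0x0f]=0x1b, mem[0x10]=0x4d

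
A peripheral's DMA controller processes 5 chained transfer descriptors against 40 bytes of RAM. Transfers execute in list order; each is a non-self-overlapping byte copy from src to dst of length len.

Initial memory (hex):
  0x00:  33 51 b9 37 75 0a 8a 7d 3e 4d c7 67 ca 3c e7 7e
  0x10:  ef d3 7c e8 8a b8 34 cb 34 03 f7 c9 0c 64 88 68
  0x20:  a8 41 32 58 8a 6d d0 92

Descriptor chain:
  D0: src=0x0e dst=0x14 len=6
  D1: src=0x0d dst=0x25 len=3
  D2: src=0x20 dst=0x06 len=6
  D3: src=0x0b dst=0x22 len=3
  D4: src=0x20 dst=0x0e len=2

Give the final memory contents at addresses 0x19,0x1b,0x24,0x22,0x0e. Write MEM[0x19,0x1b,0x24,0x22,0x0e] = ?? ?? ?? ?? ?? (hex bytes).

D0: mem[0x14..0x19] <- [e7 7e ef d3 7c e8]
D1: mem[0x25..0x27] <- [3c e7 7e]
D2: mem[0x06..0x0b] <- [a8 41 32 58 8a 3c]
D3: mem[0x22..0x24] <- [3c ca 3c]
D4: mem[0x0e..0x0f] <- [a8 41]
query mem[0x19]=0xe8, mem[0x1b]=0xc9, mem[0x24]=0x3c, mem[0x22]=0x3c, mem[0x0e]=0xa8

MEM[0x19,0x1b,0x24,0x22,0x0e] = e8 c9 3c 3c a8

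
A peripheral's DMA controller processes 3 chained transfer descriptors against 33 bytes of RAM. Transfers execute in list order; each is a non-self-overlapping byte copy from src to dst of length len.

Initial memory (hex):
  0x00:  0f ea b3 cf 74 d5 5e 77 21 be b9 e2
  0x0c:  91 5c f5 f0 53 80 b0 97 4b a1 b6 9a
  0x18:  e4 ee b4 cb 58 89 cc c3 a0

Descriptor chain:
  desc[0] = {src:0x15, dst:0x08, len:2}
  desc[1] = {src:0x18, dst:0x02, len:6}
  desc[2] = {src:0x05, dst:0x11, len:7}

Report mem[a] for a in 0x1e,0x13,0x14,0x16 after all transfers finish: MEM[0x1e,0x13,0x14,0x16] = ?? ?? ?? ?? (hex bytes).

D0: mem[0x08..0x09] <- [a1 b6]
D1: mem[0x02..0x07] <- [e4 ee b4 cb 58 89]
D2: mem[0x11..0x17] <- [cb 58 89 a1 b6 b9 e2]
query mem[0x1e]=0xcc, mem[0x13]=0x89, mem[0x14]=0xa1, mem[0x16]=0xb9

MEM[0x1e,0x13,0x14,0x16] = cc 89 a1 b9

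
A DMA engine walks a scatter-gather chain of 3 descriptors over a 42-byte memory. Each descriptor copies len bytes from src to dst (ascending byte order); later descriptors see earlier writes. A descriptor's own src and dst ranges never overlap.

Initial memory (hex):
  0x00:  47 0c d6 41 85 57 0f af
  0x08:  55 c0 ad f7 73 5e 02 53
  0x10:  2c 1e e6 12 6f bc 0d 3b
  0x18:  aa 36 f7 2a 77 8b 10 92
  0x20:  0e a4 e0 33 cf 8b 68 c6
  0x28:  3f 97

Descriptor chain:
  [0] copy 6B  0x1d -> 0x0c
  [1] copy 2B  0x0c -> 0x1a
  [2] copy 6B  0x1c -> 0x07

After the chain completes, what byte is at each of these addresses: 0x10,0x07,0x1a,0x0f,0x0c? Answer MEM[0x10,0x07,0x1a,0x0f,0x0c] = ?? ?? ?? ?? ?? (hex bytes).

MEM[0x10,0x07,0x1a,0x0f,0x0c] = a4 77 8b 0e a4

D0: mem[0x0c..0x11] <- [8b 10 92 0e a4 e0]
D1: mem[0x1a..0x1b] <- [8b 10]
D2: mem[0x07..0x0c] <- [77 8b 10 92 0e a4]
query mem[0x10]=0xa4, mem[0x07]=0x77, mem[0x1a]=0x8b, mem[0x0f]=0x0e, mem[0x0c]=0xa4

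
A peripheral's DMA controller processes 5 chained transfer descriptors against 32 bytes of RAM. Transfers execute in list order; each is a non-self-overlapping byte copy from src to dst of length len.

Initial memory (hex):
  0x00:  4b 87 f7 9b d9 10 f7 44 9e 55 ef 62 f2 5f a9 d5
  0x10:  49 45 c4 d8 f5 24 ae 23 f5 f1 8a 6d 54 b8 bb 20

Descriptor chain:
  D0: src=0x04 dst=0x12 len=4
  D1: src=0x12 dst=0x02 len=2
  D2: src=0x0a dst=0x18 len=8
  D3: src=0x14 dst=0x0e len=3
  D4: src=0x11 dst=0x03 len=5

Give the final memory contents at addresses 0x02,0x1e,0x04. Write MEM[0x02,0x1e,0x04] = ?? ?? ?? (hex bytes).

#0 dst[0x12+4] := {0xd9,0x10,0xf7,0x44}
#1 dst[0x02+2] := {0xd9,0x10}
#2 dst[0x18+8] := {0xef,0x62,0xf2,0x5f,0xa9,0xd5,0x49,0x45}
#3 dst[0x0e+3] := {0xf7,0x44,0xae}
#4 dst[0x03+5] := {0x45,0xd9,0x10,0xf7,0x44}
query mem[0x02]=0xd9, mem[0x1e]=0x49, mem[0x04]=0xd9

MEM[0x02,0x1e,0x04] = d9 49 d9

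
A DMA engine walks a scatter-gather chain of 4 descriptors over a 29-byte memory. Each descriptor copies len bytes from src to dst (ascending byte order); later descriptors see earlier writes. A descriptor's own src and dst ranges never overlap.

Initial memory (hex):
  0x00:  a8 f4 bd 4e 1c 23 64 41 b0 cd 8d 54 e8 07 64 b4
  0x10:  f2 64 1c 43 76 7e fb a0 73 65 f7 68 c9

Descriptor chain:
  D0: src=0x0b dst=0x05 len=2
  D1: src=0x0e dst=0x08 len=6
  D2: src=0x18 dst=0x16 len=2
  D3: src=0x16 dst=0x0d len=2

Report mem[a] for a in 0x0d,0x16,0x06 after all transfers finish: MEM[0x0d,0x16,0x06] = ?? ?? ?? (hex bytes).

MEM[0x0d,0x16,0x06] = 73 73 e8

[0] 0x0b->0x05 len=2 : 54 e8
[1] 0x0e->0x08 len=6 : 64 b4 f2 64 1c 43
[2] 0x18->0x16 len=2 : 73 65
[3] 0x16->0x0d len=2 : 73 65
query mem[0x0d]=0x73, mem[0x16]=0x73, mem[0x06]=0xe8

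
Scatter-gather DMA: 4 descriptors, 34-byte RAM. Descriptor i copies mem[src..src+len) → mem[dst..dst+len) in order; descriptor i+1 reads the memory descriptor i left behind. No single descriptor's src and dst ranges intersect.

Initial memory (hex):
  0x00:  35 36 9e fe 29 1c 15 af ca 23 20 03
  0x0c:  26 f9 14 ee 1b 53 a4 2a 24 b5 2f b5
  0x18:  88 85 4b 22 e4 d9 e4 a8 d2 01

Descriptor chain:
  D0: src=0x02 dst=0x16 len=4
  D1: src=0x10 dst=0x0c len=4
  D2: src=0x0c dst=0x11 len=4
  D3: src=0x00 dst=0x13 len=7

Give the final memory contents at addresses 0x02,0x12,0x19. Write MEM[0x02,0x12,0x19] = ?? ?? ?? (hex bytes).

[0] 0x02->0x16 len=4 : 9e fe 29 1c
[1] 0x10->0x0c len=4 : 1b 53 a4 2a
[2] 0x0c->0x11 len=4 : 1b 53 a4 2a
[3] 0x00->0x13 len=7 : 35 36 9e fe 29 1c 15
query mem[0x02]=0x9e, mem[0x12]=0x53, mem[0x19]=0x15

MEM[0x02,0x12,0x19] = 9e 53 15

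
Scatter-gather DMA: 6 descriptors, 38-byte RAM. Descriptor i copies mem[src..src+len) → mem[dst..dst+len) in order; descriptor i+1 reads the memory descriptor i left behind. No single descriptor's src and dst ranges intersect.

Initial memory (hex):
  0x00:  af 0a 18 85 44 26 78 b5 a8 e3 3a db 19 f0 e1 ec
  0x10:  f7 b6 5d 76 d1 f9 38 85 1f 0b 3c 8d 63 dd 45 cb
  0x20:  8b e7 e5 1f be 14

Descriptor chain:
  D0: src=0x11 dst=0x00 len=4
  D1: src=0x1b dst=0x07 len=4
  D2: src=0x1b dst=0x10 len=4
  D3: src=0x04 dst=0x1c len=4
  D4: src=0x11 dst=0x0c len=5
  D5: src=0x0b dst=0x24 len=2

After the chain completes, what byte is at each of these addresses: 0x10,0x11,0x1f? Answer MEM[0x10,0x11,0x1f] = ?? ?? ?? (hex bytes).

MEM[0x10,0x11,0x1f] = f9 63 8d

D0: mem[0x00..0x03] <- [b6 5d 76 d1]
D1: mem[0x07..0x0a] <- [8d 63 dd 45]
D2: mem[0x10..0x13] <- [8d 63 dd 45]
D3: mem[0x1c..0x1f] <- [44 26 78 8d]
D4: mem[0x0c..0x10] <- [63 dd 45 d1 f9]
D5: mem[0x24..0x25] <- [db 63]
query mem[0x10]=0xf9, mem[0x11]=0x63, mem[0x1f]=0x8d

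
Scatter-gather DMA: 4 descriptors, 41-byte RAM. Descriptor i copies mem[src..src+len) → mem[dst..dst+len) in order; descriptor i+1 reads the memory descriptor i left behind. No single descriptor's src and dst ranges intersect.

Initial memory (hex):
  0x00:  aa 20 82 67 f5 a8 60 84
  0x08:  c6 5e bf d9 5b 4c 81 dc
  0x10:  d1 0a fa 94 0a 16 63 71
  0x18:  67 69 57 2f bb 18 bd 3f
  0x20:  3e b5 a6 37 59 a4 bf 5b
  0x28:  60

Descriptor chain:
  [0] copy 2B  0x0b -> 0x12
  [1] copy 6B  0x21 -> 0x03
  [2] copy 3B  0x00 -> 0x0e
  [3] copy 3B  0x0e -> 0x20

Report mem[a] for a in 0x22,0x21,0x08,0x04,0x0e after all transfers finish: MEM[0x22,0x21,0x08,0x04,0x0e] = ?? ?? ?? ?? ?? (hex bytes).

MEM[0x22,0x21,0x08,0x04,0x0e] = 82 20 bf a6 aa

[0] 0x0b->0x12 len=2 : d9 5b
[1] 0x21->0x03 len=6 : b5 a6 37 59 a4 bf
[2] 0x00->0x0e len=3 : aa 20 82
[3] 0x0e->0x20 len=3 : aa 20 82
query mem[0x22]=0x82, mem[0x21]=0x20, mem[0x08]=0xbf, mem[0x04]=0xa6, mem[0x0e]=0xaa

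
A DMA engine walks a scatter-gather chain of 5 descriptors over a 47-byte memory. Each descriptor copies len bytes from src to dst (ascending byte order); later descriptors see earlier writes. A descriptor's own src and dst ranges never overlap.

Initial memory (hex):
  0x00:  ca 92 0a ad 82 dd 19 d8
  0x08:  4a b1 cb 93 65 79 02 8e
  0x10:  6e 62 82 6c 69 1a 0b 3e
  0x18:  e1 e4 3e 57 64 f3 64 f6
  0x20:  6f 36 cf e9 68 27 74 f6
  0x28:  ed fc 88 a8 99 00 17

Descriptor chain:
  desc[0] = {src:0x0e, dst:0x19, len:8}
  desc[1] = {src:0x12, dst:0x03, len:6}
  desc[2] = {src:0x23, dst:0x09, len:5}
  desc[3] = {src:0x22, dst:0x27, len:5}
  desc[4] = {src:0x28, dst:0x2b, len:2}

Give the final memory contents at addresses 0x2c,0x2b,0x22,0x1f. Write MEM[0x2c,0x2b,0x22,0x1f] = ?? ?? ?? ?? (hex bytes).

MEM[0x2c,0x2b,0x22,0x1f] = 68 e9 cf 69

  after D0: wrote 8B at 0x19 = 028e6e62826c691a
  after D1: wrote 6B at 0x03 = 826c691a0b3e
  after D2: wrote 5B at 0x09 = e9682774f6
  after D3: wrote 5B at 0x27 = cfe9682774
  after D4: wrote 2B at 0x2b = e968
query mem[0x2c]=0x68, mem[0x2b]=0xe9, mem[0x22]=0xcf, mem[0x1f]=0x69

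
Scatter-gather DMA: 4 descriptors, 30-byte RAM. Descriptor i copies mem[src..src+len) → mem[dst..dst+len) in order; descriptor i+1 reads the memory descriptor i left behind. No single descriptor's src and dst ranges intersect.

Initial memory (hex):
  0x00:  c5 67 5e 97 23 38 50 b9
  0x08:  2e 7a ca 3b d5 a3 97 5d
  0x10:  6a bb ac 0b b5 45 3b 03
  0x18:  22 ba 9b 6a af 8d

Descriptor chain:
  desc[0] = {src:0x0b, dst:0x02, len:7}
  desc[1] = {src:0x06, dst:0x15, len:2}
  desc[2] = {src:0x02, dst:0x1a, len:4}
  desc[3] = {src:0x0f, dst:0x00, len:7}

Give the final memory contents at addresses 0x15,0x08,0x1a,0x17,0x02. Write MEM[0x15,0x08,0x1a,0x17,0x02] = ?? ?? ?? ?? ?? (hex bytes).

MEM[0x15,0x08,0x1a,0x17,0x02] = 5d bb 3b 03 bb

  after D0: wrote 7B at 0x02 = 3bd5a3975d6abb
  after D1: wrote 2B at 0x15 = 5d6a
  after D2: wrote 4B at 0x1a = 3bd5a397
  after D3: wrote 7B at 0x00 = 5d6abbac0bb55d
query mem[0x15]=0x5d, mem[0x08]=0xbb, mem[0x1a]=0x3b, mem[0x17]=0x03, mem[0x02]=0xbb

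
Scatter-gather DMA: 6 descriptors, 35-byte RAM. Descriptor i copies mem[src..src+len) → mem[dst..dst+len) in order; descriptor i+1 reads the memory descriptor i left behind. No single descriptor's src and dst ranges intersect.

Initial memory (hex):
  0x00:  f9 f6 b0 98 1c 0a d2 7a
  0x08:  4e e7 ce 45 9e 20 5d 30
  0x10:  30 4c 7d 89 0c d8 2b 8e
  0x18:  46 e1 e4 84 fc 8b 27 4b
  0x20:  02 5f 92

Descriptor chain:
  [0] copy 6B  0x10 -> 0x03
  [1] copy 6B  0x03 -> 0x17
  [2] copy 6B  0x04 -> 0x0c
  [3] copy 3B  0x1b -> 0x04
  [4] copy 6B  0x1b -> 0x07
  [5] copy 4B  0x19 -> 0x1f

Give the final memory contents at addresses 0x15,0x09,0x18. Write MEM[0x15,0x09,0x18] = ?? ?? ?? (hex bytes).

MEM[0x15,0x09,0x18] = d8 8b 4c

D0: mem[0x03..0x08] <- [30 4c 7d 89 0c d8]
D1: mem[0x17..0x1c] <- [30 4c 7d 89 0c d8]
D2: mem[0x0c..0x11] <- [4c 7d 89 0c d8 e7]
D3: mem[0x04..0x06] <- [0c d8 8b]
D4: mem[0x07..0x0c] <- [0c d8 8b 27 4b 02]
D5: mem[0x1f..0x22] <- [7d 89 0c d8]
query mem[0x15]=0xd8, mem[0x09]=0x8b, mem[0x18]=0x4c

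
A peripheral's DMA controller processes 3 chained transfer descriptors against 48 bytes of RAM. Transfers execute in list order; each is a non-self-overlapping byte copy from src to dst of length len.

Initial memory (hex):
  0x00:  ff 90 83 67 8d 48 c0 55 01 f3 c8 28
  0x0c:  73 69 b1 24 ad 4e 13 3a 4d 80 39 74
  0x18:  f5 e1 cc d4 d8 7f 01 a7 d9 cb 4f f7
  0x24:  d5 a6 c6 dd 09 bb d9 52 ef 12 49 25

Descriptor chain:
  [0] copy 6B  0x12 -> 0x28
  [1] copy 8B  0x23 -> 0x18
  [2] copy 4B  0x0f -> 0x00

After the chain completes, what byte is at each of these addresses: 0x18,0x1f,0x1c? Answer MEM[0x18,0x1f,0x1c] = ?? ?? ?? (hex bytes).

MEM[0x18,0x1f,0x1c] = f7 4d dd

#0 dst[0x28+6] := {0x13,0x3a,0x4d,0x80,0x39,0x74}
#1 dst[0x18+8] := {0xf7,0xd5,0xa6,0xc6,0xdd,0x13,0x3a,0x4d}
#2 dst[0x00+4] := {0x24,0xad,0x4e,0x13}
query mem[0x18]=0xf7, mem[0x1f]=0x4d, mem[0x1c]=0xdd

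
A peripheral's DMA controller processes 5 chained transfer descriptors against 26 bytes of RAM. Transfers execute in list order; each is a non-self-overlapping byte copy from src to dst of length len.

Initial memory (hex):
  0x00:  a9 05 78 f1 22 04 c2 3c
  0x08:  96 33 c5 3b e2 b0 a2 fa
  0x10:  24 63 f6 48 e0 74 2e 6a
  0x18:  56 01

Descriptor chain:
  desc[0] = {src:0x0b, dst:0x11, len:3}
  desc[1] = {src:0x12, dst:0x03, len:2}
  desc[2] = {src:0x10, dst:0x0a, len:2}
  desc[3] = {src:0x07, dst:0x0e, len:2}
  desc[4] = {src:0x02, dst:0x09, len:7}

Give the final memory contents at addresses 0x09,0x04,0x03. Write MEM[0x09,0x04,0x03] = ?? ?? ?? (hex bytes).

MEM[0x09,0x04,0x03] = 78 b0 e2

D0: mem[0x11..0x13] <- [3b e2 b0]
D1: mem[0x03..0x04] <- [e2 b0]
D2: mem[0x0a..0x0b] <- [24 3b]
D3: mem[0x0e..0x0f] <- [3c 96]
D4: mem[0x09..0x0f] <- [78 e2 b0 04 c2 3c 96]
query mem[0x09]=0x78, mem[0x04]=0xb0, mem[0x03]=0xe2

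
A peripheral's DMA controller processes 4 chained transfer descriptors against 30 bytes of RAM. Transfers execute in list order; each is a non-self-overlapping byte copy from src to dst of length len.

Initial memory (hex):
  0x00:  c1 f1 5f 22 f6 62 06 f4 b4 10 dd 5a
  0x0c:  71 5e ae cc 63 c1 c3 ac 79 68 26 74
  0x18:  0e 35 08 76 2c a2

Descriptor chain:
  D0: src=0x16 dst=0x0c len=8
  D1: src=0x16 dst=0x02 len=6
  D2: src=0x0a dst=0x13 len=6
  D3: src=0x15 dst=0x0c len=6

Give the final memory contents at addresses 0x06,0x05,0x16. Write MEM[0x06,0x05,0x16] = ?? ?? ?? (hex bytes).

#0 dst[0x0c+8] := {0x26,0x74,0x0e,0x35,0x08,0x76,0x2c,0xa2}
#1 dst[0x02+6] := {0x26,0x74,0x0e,0x35,0x08,0x76}
#2 dst[0x13+6] := {0xdd,0x5a,0x26,0x74,0x0e,0x35}
#3 dst[0x0c+6] := {0x26,0x74,0x0e,0x35,0x35,0x08}
query mem[0x06]=0x08, mem[0x05]=0x35, mem[0x16]=0x74

MEM[0x06,0x05,0x16] = 08 35 74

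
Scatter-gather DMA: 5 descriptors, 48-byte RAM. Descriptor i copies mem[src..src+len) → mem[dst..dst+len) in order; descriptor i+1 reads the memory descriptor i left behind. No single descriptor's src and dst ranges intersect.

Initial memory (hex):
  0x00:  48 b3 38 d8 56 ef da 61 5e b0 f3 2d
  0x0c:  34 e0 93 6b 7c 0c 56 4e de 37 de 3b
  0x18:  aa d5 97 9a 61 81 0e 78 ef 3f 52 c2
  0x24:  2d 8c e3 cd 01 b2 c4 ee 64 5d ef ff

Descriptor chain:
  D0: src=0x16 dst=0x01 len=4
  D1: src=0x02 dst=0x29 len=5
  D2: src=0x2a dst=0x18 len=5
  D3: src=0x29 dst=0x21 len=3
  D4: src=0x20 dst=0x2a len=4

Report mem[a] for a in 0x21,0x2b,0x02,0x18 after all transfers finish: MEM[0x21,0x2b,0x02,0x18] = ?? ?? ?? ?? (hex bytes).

  after D0: wrote 4B at 0x01 = de3baad5
  after D1: wrote 5B at 0x29 = 3baad5efda
  after D2: wrote 5B at 0x18 = aad5efdaef
  after D3: wrote 3B at 0x21 = 3baad5
  after D4: wrote 4B at 0x2a = ef3baad5
query mem[0x21]=0x3b, mem[0x2b]=0x3b, mem[0x02]=0x3b, mem[0x18]=0xaa

MEM[0x21,0x2b,0x02,0x18] = 3b 3b 3b aa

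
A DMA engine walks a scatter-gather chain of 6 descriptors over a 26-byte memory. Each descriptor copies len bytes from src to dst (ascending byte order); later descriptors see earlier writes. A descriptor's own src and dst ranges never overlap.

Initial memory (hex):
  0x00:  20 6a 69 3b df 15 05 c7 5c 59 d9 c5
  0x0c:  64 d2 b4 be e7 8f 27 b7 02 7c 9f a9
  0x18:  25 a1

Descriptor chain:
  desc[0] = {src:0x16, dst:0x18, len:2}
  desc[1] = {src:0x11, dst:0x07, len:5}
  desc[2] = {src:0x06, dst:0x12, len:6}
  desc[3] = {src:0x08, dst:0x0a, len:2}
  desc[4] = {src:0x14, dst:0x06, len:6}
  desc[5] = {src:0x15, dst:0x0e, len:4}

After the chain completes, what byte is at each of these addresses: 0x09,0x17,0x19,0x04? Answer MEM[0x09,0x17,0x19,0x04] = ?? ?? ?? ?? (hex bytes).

D0: mem[0x18..0x19] <- [9f a9]
D1: mem[0x07..0x0b] <- [8f 27 b7 02 7c]
D2: mem[0x12..0x17] <- [05 8f 27 b7 02 7c]
D3: mem[0x0a..0x0b] <- [27 b7]
D4: mem[0x06..0x0b] <- [27 b7 02 7c 9f a9]
D5: mem[0x0e..0x11] <- [b7 02 7c 9f]
query mem[0x09]=0x7c, mem[0x17]=0x7c, mem[0x19]=0xa9, mem[0x04]=0xdf

MEM[0x09,0x17,0x19,0x04] = 7c 7c a9 df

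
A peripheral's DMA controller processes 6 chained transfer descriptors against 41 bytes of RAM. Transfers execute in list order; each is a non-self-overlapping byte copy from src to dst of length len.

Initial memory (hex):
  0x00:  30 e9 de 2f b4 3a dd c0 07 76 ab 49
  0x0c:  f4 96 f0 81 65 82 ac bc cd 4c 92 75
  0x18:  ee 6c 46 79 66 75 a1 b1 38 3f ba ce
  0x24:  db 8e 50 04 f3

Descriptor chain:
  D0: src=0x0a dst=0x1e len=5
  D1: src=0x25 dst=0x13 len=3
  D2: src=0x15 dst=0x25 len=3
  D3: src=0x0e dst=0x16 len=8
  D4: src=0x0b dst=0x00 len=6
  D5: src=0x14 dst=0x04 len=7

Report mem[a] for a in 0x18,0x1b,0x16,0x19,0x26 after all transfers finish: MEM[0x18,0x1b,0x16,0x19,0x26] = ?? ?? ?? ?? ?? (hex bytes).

MEM[0x18,0x1b,0x16,0x19,0x26] = 65 8e f0 82 92

  after D0: wrote 5B at 0x1e = ab49f496f0
  after D1: wrote 3B at 0x13 = 8e5004
  after D2: wrote 3B at 0x25 = 049275
  after D3: wrote 8B at 0x16 = f0816582ac8e5004
  after D4: wrote 6B at 0x00 = 49f496f08165
  after D5: wrote 7B at 0x04 = 5004f0816582ac
query mem[0x18]=0x65, mem[0x1b]=0x8e, mem[0x16]=0xf0, mem[0x19]=0x82, mem[0x26]=0x92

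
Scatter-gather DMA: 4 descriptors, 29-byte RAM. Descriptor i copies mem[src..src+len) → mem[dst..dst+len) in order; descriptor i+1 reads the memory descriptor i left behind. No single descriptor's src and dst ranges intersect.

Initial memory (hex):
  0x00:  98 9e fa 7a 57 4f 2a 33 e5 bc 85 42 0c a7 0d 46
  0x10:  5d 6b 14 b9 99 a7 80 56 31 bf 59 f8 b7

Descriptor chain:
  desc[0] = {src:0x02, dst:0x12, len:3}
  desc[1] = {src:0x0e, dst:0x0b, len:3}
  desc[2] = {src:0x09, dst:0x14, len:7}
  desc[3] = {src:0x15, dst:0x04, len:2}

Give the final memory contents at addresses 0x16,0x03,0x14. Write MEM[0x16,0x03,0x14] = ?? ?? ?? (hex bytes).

MEM[0x16,0x03,0x14] = 0d 7a bc

  after D0: wrote 3B at 0x12 = fa7a57
  after D1: wrote 3B at 0x0b = 0d465d
  after D2: wrote 7B at 0x14 = bc850d465d0d46
  after D3: wrote 2B at 0x04 = 850d
query mem[0x16]=0x0d, mem[0x03]=0x7a, mem[0x14]=0xbc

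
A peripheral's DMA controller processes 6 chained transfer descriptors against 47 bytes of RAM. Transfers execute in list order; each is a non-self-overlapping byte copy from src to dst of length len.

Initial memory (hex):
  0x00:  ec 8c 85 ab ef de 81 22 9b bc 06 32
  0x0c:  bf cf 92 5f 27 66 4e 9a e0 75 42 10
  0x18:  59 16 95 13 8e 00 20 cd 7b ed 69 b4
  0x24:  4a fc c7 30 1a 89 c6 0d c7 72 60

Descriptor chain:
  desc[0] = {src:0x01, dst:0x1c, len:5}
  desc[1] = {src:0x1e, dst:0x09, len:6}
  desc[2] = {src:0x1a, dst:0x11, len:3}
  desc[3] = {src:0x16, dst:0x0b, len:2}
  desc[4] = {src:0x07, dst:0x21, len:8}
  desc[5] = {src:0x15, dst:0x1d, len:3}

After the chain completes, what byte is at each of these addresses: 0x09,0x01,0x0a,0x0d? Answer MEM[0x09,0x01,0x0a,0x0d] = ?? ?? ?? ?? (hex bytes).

[0] 0x01->0x1c len=5 : 8c 85 ab ef de
[1] 0x1e->0x09 len=6 : ab ef de ed 69 b4
[2] 0x1a->0x11 len=3 : 95 13 8c
[3] 0x16->0x0b len=2 : 42 10
[4] 0x07->0x21 len=8 : 22 9b ab ef 42 10 69 b4
[5] 0x15->0x1d len=3 : 75 42 10
query mem[0x09]=0xab, mem[0x01]=0x8c, mem[0x0a]=0xef, mem[0x0d]=0x69

MEM[0x09,0x01,0x0a,0x0d] = ab 8c ef 69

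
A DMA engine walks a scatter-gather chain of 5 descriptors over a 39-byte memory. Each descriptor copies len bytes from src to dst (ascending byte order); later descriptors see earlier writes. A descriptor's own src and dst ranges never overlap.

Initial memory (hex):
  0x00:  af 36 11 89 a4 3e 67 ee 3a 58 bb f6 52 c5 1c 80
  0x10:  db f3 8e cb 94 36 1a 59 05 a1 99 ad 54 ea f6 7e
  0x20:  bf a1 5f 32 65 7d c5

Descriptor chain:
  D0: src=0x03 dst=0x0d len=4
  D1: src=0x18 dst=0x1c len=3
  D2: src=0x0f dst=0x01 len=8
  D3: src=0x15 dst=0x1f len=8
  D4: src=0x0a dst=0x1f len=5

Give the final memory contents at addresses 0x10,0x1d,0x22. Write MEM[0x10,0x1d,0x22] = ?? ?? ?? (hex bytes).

MEM[0x10,0x1d,0x22] = 67 a1 89

#0 dst[0x0d+4] := {0x89,0xa4,0x3e,0x67}
#1 dst[0x1c+3] := {0x05,0xa1,0x99}
#2 dst[0x01+8] := {0x3e,0x67,0xf3,0x8e,0xcb,0x94,0x36,0x1a}
#3 dst[0x1f+8] := {0x36,0x1a,0x59,0x05,0xa1,0x99,0xad,0x05}
#4 dst[0x1f+5] := {0xbb,0xf6,0x52,0x89,0xa4}
query mem[0x10]=0x67, mem[0x1d]=0xa1, mem[0x22]=0x89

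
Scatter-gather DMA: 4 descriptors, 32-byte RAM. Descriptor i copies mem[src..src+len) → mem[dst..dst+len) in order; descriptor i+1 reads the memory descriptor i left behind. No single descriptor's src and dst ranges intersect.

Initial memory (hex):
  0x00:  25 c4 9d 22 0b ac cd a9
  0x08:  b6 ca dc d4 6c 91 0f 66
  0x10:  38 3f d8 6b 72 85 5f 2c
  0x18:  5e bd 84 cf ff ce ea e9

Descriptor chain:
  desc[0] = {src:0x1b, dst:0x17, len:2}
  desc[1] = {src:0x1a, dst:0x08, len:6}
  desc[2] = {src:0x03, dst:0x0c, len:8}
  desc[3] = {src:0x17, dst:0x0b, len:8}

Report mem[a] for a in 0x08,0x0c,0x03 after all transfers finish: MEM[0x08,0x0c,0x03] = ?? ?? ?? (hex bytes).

  after D0: wrote 2B at 0x17 = cfff
  after D1: wrote 6B at 0x08 = 84cfffceeae9
  after D2: wrote 8B at 0x0c = 220baccda984cfff
  after D3: wrote 8B at 0x0b = cfffbd84cfffceea
query mem[0x08]=0x84, mem[0x0c]=0xff, mem[0x03]=0x22

MEM[0x08,0x0c,0x03] = 84 ff 22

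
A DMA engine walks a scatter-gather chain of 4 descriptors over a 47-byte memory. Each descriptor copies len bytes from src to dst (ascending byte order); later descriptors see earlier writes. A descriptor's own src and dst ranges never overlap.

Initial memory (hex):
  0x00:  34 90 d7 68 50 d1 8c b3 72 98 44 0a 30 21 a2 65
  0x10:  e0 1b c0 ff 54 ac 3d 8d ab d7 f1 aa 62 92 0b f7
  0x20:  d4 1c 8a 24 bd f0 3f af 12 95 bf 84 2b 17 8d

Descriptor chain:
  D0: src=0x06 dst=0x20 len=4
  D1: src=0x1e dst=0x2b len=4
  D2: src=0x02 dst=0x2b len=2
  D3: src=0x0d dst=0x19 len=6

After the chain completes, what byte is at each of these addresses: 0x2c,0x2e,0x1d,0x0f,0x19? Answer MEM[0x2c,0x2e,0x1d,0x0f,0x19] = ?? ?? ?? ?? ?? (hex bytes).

[0] 0x06->0x20 len=4 : 8c b3 72 98
[1] 0x1e->0x2b len=4 : 0b f7 8c b3
[2] 0x02->0x2b len=2 : d7 68
[3] 0x0d->0x19 len=6 : 21 a2 65 e0 1b c0
query mem[0x2c]=0x68, mem[0x2e]=0xb3, mem[0x1d]=0x1b, mem[0x0f]=0x65, mem[0x19]=0x21

MEM[0x2c,0x2e,0x1d,0x0f,0x19] = 68 b3 1b 65 21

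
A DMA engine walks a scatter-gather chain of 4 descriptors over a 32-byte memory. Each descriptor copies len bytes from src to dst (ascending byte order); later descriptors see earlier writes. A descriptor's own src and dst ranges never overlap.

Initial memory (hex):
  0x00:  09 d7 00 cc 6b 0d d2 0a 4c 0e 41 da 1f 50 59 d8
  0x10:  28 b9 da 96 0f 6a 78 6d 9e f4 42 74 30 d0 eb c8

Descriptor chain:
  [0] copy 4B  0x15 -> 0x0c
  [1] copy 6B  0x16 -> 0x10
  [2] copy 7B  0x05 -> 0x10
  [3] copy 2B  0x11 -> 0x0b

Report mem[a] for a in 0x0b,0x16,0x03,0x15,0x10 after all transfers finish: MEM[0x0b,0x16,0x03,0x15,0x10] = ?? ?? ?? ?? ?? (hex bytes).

MEM[0x0b,0x16,0x03,0x15,0x10] = d2 da cc 41 0d

  after D0: wrote 4B at 0x0c = 6a786d9e
  after D1: wrote 6B at 0x10 = 786d9ef44274
  after D2: wrote 7B at 0x10 = 0dd20a4c0e41da
  after D3: wrote 2B at 0x0b = d20a
query mem[0x0b]=0xd2, mem[0x16]=0xda, mem[0x03]=0xcc, mem[0x15]=0x41, mem[0x10]=0x0d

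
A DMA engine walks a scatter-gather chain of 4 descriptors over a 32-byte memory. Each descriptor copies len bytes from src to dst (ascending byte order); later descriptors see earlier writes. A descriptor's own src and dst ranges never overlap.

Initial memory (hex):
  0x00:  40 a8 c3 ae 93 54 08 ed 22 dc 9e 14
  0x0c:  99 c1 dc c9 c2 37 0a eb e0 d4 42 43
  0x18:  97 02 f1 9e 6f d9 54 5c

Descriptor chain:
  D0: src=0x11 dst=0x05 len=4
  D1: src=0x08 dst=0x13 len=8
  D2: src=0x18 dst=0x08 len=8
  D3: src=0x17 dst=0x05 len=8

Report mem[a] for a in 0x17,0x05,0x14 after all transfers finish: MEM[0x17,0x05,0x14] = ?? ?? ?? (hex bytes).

#0 dst[0x05+4] := {0x37,0x0a,0xeb,0xe0}
#1 dst[0x13+8] := {0xe0,0xdc,0x9e,0x14,0x99,0xc1,0xdc,0xc9}
#2 dst[0x08+8] := {0xc1,0xdc,0xc9,0x9e,0x6f,0xd9,0x54,0x5c}
#3 dst[0x05+8] := {0x99,0xc1,0xdc,0xc9,0x9e,0x6f,0xd9,0x54}
query mem[0x17]=0x99, mem[0x05]=0x99, mem[0x14]=0xdc

MEM[0x17,0x05,0x14] = 99 99 dc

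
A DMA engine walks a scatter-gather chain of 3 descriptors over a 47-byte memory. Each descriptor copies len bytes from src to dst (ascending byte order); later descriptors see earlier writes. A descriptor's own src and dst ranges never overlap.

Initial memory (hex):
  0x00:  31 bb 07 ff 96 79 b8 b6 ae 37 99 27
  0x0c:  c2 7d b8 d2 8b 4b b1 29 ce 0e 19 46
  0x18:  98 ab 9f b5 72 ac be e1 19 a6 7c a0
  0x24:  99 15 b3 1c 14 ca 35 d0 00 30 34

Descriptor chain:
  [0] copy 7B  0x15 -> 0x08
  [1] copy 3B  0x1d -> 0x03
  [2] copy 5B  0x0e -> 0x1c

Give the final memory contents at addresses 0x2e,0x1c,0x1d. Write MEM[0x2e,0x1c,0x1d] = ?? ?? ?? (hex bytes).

MEM[0x2e,0x1c,0x1d] = 34 b5 d2

D0: mem[0x08..0x0e] <- [0e 19 46 98 ab 9f b5]
D1: mem[0x03..0x05] <- [ac be e1]
D2: mem[0x1c..0x20] <- [b5 d2 8b 4b b1]
query mem[0x2e]=0x34, mem[0x1c]=0xb5, mem[0x1d]=0xd2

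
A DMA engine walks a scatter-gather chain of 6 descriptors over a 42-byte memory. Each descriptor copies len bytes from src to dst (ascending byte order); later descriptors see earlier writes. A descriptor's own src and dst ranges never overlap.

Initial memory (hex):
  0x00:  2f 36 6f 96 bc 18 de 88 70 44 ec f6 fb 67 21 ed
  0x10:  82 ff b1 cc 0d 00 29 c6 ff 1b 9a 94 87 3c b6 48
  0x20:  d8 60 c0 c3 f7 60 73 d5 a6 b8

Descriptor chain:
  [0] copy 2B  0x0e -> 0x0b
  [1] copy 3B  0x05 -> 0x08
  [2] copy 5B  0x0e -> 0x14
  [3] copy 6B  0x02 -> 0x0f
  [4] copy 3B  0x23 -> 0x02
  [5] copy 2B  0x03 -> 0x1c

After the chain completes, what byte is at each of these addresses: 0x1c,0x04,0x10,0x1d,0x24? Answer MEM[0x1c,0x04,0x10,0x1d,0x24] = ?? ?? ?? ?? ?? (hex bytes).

MEM[0x1c,0x04,0x10,0x1d,0x24] = f7 60 96 60 f7

  after D0: wrote 2B at 0x0b = 21ed
  after D1: wrote 3B at 0x08 = 18de88
  after D2: wrote 5B at 0x14 = 21ed82ffb1
  after D3: wrote 6B at 0x0f = 6f96bc18de88
  after D4: wrote 3B at 0x02 = c3f760
  after D5: wrote 2B at 0x1c = f760
query mem[0x1c]=0xf7, mem[0x04]=0x60, mem[0x10]=0x96, mem[0x1d]=0x60, mem[0x24]=0xf7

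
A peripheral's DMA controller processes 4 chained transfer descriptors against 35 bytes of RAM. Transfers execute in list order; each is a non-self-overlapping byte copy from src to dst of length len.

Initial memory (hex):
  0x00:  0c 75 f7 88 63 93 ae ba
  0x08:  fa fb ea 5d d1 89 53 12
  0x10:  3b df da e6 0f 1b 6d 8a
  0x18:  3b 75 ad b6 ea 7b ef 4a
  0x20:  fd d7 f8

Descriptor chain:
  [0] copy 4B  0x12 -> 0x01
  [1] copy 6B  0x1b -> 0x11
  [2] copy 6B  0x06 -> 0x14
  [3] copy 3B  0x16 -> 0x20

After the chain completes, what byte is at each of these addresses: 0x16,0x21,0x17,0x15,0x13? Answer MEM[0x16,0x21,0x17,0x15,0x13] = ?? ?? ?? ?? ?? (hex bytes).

#0 dst[0x01+4] := {0xda,0xe6,0x0f,0x1b}
#1 dst[0x11+6] := {0xb6,0xea,0x7b,0xef,0x4a,0xfd}
#2 dst[0x14+6] := {0xae,0xba,0xfa,0xfb,0xea,0x5d}
#3 dst[0x20+3] := {0xfa,0xfb,0xea}
query mem[0x16]=0xfa, mem[0x21]=0xfb, mem[0x17]=0xfb, mem[0x15]=0xba, mem[0x13]=0x7b

MEM[0x16,0x21,0x17,0x15,0x13] = fa fb fb ba 7b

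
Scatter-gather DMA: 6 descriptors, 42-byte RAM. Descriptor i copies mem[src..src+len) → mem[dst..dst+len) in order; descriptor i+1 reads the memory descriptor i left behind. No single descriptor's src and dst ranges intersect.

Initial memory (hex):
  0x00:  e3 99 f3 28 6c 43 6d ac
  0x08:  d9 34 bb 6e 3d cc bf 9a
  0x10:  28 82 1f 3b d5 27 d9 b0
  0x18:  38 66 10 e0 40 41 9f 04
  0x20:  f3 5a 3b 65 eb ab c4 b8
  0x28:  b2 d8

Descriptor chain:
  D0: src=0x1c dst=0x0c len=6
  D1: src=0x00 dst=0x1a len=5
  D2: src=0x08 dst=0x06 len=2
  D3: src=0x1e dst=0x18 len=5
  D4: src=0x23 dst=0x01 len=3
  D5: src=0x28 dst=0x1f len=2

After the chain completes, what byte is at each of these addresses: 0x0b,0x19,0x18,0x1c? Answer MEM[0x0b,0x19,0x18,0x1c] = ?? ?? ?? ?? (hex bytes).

MEM[0x0b,0x19,0x18,0x1c] = 6e 04 6c 3b

[0] 0x1c->0x0c len=6 : 40 41 9f 04 f3 5a
[1] 0x00->0x1a len=5 : e3 99 f3 28 6c
[2] 0x08->0x06 len=2 : d9 34
[3] 0x1e->0x18 len=5 : 6c 04 f3 5a 3b
[4] 0x23->0x01 len=3 : 65 eb ab
[5] 0x28->0x1f len=2 : b2 d8
query mem[0x0b]=0x6e, mem[0x19]=0x04, mem[0x18]=0x6c, mem[0x1c]=0x3b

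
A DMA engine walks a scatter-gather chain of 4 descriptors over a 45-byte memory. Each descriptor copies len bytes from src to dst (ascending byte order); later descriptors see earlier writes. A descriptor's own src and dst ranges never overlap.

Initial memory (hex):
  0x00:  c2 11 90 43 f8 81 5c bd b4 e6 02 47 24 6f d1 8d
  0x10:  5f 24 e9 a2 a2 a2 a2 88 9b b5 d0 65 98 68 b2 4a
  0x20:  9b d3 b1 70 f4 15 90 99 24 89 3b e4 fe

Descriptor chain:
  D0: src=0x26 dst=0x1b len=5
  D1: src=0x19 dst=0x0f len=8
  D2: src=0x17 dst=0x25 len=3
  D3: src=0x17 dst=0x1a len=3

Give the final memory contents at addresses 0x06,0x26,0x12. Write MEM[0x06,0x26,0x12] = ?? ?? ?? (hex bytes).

  after D0: wrote 5B at 0x1b = 909924893b
  after D1: wrote 8B at 0x0f = b5d0909924893b9b
  after D2: wrote 3B at 0x25 = 889bb5
  after D3: wrote 3B at 0x1a = 889bb5
query mem[0x06]=0x5c, mem[0x26]=0x9b, mem[0x12]=0x99

MEM[0x06,0x26,0x12] = 5c 9b 99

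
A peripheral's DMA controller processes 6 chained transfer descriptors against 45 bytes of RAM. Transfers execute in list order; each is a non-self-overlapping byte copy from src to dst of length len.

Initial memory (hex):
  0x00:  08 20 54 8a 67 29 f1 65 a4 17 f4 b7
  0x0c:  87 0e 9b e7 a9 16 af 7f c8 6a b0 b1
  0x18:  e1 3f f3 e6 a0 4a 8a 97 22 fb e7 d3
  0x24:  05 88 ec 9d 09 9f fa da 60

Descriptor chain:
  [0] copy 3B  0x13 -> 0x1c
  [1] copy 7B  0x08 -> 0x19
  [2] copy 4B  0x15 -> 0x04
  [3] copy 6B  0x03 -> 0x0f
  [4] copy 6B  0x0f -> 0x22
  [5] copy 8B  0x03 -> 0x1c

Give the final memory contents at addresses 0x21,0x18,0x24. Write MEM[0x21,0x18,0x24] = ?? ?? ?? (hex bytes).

#0 dst[0x1c+3] := {0x7f,0xc8,0x6a}
#1 dst[0x19+7] := {0xa4,0x17,0xf4,0xb7,0x87,0x0e,0x9b}
#2 dst[0x04+4] := {0x6a,0xb0,0xb1,0xe1}
#3 dst[0x0f+6] := {0x8a,0x6a,0xb0,0xb1,0xe1,0xa4}
#4 dst[0x22+6] := {0x8a,0x6a,0xb0,0xb1,0xe1,0xa4}
#5 dst[0x1c+8] := {0x8a,0x6a,0xb0,0xb1,0xe1,0xa4,0x17,0xf4}
query mem[0x21]=0xa4, mem[0x18]=0xe1, mem[0x24]=0xb0

MEM[0x21,0x18,0x24] = a4 e1 b0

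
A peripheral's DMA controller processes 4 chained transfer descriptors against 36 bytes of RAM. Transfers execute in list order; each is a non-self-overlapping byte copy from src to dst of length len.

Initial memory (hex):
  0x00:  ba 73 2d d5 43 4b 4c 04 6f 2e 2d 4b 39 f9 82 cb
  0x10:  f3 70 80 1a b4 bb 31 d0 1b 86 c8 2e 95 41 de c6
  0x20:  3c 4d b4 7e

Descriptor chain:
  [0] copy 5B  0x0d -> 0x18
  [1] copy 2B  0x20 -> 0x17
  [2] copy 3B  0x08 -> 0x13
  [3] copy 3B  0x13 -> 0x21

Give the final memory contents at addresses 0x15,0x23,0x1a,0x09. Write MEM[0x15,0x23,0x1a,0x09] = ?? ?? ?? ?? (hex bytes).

#0 dst[0x18+5] := {0xf9,0x82,0xcb,0xf3,0x70}
#1 dst[0x17+2] := {0x3c,0x4d}
#2 dst[0x13+3] := {0x6f,0x2e,0x2d}
#3 dst[0x21+3] := {0x6f,0x2e,0x2d}
query mem[0x15]=0x2d, mem[0x23]=0x2d, mem[0x1a]=0xcb, mem[0x09]=0x2e

MEM[0x15,0x23,0x1a,0x09] = 2d 2d cb 2e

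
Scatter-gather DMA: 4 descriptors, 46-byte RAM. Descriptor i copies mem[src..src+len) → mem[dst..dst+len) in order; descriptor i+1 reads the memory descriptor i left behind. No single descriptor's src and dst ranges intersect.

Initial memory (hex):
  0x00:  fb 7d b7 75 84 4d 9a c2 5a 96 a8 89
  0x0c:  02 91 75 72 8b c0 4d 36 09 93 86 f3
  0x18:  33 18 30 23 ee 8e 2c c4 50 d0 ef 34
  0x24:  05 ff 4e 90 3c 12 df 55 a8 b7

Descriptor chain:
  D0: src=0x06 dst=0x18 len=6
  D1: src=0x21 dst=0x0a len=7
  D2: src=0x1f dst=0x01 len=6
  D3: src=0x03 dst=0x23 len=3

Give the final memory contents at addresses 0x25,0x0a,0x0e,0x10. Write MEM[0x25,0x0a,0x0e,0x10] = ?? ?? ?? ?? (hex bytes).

MEM[0x25,0x0a,0x0e,0x10] = 34 d0 ff 90

  after D0: wrote 6B at 0x18 = 9ac25a96a889
  after D1: wrote 7B at 0x0a = d0ef3405ff4e90
  after D2: wrote 6B at 0x01 = c450d0ef3405
  after D3: wrote 3B at 0x23 = d0ef34
query mem[0x25]=0x34, mem[0x0a]=0xd0, mem[0x0e]=0xff, mem[0x10]=0x90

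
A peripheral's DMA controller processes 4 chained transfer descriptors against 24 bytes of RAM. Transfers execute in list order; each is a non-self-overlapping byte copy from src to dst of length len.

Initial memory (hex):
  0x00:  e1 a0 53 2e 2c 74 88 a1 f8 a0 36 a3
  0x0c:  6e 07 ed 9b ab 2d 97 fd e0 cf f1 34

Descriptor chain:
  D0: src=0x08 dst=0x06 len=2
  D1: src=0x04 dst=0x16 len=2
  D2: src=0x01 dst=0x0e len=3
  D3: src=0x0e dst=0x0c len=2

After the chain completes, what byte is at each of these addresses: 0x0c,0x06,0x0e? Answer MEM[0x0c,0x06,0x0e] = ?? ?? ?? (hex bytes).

MEM[0x0c,0x06,0x0e] = a0 f8 a0

D0: mem[0x06..0x07] <- [f8 a0]
D1: mem[0x16..0x17] <- [2c 74]
D2: mem[0x0e..0x10] <- [a0 53 2e]
D3: mem[0x0c..0x0d] <- [a0 53]
query mem[0x0c]=0xa0, mem[0x06]=0xf8, mem[0x0e]=0xa0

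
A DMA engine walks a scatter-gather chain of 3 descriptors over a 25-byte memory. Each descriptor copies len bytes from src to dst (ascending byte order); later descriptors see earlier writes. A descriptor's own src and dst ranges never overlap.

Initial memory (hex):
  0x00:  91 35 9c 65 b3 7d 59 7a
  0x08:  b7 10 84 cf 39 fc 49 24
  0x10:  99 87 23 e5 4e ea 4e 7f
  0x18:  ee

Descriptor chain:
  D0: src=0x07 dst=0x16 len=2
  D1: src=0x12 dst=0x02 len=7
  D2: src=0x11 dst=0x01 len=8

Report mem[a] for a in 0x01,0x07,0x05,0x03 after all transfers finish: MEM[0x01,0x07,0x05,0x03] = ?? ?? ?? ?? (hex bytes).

MEM[0x01,0x07,0x05,0x03] = 87 b7 ea e5

[0] 0x07->0x16 len=2 : 7a b7
[1] 0x12->0x02 len=7 : 23 e5 4e ea 7a b7 ee
[2] 0x11->0x01 len=8 : 87 23 e5 4e ea 7a b7 ee
query mem[0x01]=0x87, mem[0x07]=0xb7, mem[0x05]=0xea, mem[0x03]=0xe5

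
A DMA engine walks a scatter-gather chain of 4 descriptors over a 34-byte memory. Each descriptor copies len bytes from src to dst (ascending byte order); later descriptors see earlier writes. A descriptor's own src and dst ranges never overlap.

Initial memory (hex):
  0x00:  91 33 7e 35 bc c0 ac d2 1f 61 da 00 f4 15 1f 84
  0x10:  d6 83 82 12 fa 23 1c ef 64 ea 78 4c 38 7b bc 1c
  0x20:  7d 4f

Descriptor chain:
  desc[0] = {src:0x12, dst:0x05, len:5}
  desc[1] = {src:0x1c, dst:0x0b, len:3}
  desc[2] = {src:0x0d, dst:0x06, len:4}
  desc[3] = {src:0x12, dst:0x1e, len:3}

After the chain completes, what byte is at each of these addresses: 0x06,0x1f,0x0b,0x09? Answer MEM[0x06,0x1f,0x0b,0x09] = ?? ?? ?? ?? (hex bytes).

D0: mem[0x05..0x09] <- [82 12 fa 23 1c]
D1: mem[0x0b..0x0d] <- [38 7b bc]
D2: mem[0x06..0x09] <- [bc 1f 84 d6]
D3: mem[0x1e..0x20] <- [82 12 fa]
query mem[0x06]=0xbc, mem[0x1f]=0x12, mem[0x0b]=0x38, mem[0x09]=0xd6

MEM[0x06,0x1f,0x0b,0x09] = bc 12 38 d6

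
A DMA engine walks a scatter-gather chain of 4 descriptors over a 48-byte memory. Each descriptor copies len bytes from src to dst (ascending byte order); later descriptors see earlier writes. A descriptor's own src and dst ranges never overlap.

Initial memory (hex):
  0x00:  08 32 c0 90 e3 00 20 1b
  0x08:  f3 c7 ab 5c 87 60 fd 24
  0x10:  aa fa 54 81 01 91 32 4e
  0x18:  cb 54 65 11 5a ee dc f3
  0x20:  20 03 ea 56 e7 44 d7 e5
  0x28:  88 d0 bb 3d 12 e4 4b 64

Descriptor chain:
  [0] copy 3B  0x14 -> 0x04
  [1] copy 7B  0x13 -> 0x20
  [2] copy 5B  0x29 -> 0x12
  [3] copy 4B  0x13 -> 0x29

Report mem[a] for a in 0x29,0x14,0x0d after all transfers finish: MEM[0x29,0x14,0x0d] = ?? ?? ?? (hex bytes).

MEM[0x29,0x14,0x0d] = bb 3d 60

#0 dst[0x04+3] := {0x01,0x91,0x32}
#1 dst[0x20+7] := {0x81,0x01,0x91,0x32,0x4e,0xcb,0x54}
#2 dst[0x12+5] := {0xd0,0xbb,0x3d,0x12,0xe4}
#3 dst[0x29+4] := {0xbb,0x3d,0x12,0xe4}
query mem[0x29]=0xbb, mem[0x14]=0x3d, mem[0x0d]=0x60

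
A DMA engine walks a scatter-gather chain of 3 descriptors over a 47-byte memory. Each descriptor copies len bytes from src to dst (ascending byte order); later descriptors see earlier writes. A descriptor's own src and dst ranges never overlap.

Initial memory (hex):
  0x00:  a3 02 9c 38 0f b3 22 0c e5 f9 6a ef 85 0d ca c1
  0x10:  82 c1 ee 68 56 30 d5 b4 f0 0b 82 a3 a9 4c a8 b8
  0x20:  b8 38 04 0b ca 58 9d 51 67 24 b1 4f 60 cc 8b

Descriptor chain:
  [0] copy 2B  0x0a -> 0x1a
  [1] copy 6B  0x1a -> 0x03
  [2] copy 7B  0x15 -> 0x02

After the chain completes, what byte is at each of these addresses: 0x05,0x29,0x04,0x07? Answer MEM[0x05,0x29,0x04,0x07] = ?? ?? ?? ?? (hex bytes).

MEM[0x05,0x29,0x04,0x07] = f0 24 b4 6a

#0 dst[0x1a+2] := {0x6a,0xef}
#1 dst[0x03+6] := {0x6a,0xef,0xa9,0x4c,0xa8,0xb8}
#2 dst[0x02+7] := {0x30,0xd5,0xb4,0xf0,0x0b,0x6a,0xef}
query mem[0x05]=0xf0, mem[0x29]=0x24, mem[0x04]=0xb4, mem[0x07]=0x6a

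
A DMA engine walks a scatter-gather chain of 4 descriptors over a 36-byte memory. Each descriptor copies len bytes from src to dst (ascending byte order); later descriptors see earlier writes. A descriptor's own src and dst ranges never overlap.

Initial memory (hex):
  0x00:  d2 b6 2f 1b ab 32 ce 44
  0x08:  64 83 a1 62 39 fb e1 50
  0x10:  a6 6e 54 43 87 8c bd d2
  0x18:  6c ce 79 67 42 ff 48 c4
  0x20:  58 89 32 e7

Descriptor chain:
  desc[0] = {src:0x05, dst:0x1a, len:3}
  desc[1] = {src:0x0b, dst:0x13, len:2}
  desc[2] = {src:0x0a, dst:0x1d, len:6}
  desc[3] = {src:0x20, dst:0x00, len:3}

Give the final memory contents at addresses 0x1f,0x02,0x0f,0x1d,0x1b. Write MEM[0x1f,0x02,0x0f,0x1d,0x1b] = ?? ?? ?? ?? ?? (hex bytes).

MEM[0x1f,0x02,0x0f,0x1d,0x1b] = 39 50 50 a1 ce

[0] 0x05->0x1a len=3 : 32 ce 44
[1] 0x0b->0x13 len=2 : 62 39
[2] 0x0a->0x1d len=6 : a1 62 39 fb e1 50
[3] 0x20->0x00 len=3 : fb e1 50
query mem[0x1f]=0x39, mem[0x02]=0x50, mem[0x0f]=0x50, mem[0x1d]=0xa1, mem[0x1b]=0xce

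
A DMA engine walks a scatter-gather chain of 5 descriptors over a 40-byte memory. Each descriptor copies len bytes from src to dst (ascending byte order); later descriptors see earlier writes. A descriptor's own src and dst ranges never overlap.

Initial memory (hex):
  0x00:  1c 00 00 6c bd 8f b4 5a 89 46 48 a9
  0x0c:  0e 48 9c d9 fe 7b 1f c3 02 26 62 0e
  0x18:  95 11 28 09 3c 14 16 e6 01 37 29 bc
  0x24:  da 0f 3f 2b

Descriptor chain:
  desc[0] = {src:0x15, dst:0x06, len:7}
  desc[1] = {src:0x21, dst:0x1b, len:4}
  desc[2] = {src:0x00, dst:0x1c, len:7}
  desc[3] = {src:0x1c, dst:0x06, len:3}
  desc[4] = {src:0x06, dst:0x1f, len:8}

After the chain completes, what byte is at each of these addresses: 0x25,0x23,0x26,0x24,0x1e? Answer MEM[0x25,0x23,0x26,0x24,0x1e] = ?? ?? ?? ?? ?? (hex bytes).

#0 dst[0x06+7] := {0x26,0x62,0x0e,0x95,0x11,0x28,0x09}
#1 dst[0x1b+4] := {0x37,0x29,0xbc,0xda}
#2 dst[0x1c+7] := {0x1c,0x00,0x00,0x6c,0xbd,0x8f,0x26}
#3 dst[0x06+3] := {0x1c,0x00,0x00}
#4 dst[0x1f+8] := {0x1c,0x00,0x00,0x95,0x11,0x28,0x09,0x48}
query mem[0x25]=0x09, mem[0x23]=0x11, mem[0x26]=0x48, mem[0x24]=0x28, mem[0x1e]=0x00

MEM[0x25,0x23,0x26,0x24,0x1e] = 09 11 48 28 00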